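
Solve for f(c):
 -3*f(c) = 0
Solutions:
 f(c) = 0


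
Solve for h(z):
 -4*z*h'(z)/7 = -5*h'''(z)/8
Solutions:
 h(z) = C1 + Integral(C2*airyai(2*70^(2/3)*z/35) + C3*airybi(2*70^(2/3)*z/35), z)


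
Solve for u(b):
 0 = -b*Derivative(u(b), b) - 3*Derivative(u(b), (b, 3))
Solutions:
 u(b) = C1 + Integral(C2*airyai(-3^(2/3)*b/3) + C3*airybi(-3^(2/3)*b/3), b)


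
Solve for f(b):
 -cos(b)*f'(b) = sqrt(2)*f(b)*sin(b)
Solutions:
 f(b) = C1*cos(b)^(sqrt(2))


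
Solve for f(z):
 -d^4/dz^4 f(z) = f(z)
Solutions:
 f(z) = (C1*sin(sqrt(2)*z/2) + C2*cos(sqrt(2)*z/2))*exp(-sqrt(2)*z/2) + (C3*sin(sqrt(2)*z/2) + C4*cos(sqrt(2)*z/2))*exp(sqrt(2)*z/2)


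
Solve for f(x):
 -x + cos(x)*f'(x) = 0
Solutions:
 f(x) = C1 + Integral(x/cos(x), x)


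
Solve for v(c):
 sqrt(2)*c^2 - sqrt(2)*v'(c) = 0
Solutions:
 v(c) = C1 + c^3/3


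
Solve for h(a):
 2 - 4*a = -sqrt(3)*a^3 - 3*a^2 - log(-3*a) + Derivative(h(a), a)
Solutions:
 h(a) = C1 + sqrt(3)*a^4/4 + a^3 - 2*a^2 + a*log(-a) + a*(1 + log(3))


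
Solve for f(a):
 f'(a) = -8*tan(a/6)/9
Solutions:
 f(a) = C1 + 16*log(cos(a/6))/3


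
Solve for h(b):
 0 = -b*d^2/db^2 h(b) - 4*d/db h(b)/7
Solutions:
 h(b) = C1 + C2*b^(3/7)


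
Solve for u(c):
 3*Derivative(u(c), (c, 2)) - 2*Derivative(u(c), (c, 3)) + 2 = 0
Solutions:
 u(c) = C1 + C2*c + C3*exp(3*c/2) - c^2/3


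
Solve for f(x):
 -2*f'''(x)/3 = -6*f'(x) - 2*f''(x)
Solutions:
 f(x) = C1 + C2*exp(3*x*(1 - sqrt(5))/2) + C3*exp(3*x*(1 + sqrt(5))/2)


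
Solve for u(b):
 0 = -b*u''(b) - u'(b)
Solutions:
 u(b) = C1 + C2*log(b)


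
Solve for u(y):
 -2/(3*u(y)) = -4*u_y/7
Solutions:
 u(y) = -sqrt(C1 + 21*y)/3
 u(y) = sqrt(C1 + 21*y)/3


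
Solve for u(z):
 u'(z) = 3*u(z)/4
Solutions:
 u(z) = C1*exp(3*z/4)


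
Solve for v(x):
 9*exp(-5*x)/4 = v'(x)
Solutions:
 v(x) = C1 - 9*exp(-5*x)/20


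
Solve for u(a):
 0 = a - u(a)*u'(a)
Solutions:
 u(a) = -sqrt(C1 + a^2)
 u(a) = sqrt(C1 + a^2)


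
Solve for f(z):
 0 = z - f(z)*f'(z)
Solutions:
 f(z) = -sqrt(C1 + z^2)
 f(z) = sqrt(C1 + z^2)


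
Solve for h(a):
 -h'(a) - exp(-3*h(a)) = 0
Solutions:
 h(a) = log(C1 - 3*a)/3
 h(a) = log((-3^(1/3) - 3^(5/6)*I)*(C1 - a)^(1/3)/2)
 h(a) = log((-3^(1/3) + 3^(5/6)*I)*(C1 - a)^(1/3)/2)


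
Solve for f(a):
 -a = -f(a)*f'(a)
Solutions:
 f(a) = -sqrt(C1 + a^2)
 f(a) = sqrt(C1 + a^2)


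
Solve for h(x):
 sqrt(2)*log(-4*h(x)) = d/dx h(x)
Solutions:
 -sqrt(2)*Integral(1/(log(-_y) + 2*log(2)), (_y, h(x)))/2 = C1 - x


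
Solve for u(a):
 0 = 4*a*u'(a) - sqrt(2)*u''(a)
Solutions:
 u(a) = C1 + C2*erfi(2^(1/4)*a)


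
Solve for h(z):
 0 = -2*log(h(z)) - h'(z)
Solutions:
 li(h(z)) = C1 - 2*z


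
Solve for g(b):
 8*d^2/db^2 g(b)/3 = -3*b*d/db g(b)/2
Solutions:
 g(b) = C1 + C2*erf(3*sqrt(2)*b/8)


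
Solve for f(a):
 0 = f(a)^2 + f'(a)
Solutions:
 f(a) = 1/(C1 + a)


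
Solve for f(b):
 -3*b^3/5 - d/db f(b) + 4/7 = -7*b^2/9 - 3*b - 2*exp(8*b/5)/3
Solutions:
 f(b) = C1 - 3*b^4/20 + 7*b^3/27 + 3*b^2/2 + 4*b/7 + 5*exp(8*b/5)/12


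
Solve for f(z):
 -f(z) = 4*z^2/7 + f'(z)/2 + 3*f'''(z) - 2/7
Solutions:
 f(z) = C1*exp(-2^(1/3)*z*(-(18 + sqrt(326))^(1/3) + 2^(1/3)/(18 + sqrt(326))^(1/3))/12)*sin(2^(1/3)*sqrt(3)*z*(2^(1/3)/(18 + sqrt(326))^(1/3) + (18 + sqrt(326))^(1/3))/12) + C2*exp(-2^(1/3)*z*(-(18 + sqrt(326))^(1/3) + 2^(1/3)/(18 + sqrt(326))^(1/3))/12)*cos(2^(1/3)*sqrt(3)*z*(2^(1/3)/(18 + sqrt(326))^(1/3) + (18 + sqrt(326))^(1/3))/12) + C3*exp(2^(1/3)*z*(-(18 + sqrt(326))^(1/3) + 2^(1/3)/(18 + sqrt(326))^(1/3))/6) - 4*z^2/7 + 4*z/7


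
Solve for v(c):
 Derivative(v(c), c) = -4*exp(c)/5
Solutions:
 v(c) = C1 - 4*exp(c)/5


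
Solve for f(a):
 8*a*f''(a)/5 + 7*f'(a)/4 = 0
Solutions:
 f(a) = C1 + C2/a^(3/32)


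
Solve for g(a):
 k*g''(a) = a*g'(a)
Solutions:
 g(a) = C1 + C2*erf(sqrt(2)*a*sqrt(-1/k)/2)/sqrt(-1/k)


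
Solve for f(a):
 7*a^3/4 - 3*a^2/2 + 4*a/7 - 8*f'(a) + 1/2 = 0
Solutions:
 f(a) = C1 + 7*a^4/128 - a^3/16 + a^2/28 + a/16


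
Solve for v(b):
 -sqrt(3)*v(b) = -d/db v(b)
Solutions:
 v(b) = C1*exp(sqrt(3)*b)


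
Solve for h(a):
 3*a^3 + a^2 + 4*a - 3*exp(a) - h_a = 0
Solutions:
 h(a) = C1 + 3*a^4/4 + a^3/3 + 2*a^2 - 3*exp(a)


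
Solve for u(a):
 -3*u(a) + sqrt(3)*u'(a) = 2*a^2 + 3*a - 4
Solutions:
 u(a) = C1*exp(sqrt(3)*a) - 2*a^2/3 - a - 4*sqrt(3)*a/9 - sqrt(3)/3 + 8/9


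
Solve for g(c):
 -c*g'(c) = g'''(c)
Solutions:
 g(c) = C1 + Integral(C2*airyai(-c) + C3*airybi(-c), c)


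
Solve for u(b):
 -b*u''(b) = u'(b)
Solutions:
 u(b) = C1 + C2*log(b)


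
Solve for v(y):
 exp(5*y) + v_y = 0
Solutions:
 v(y) = C1 - exp(5*y)/5


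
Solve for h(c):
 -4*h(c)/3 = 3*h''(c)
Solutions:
 h(c) = C1*sin(2*c/3) + C2*cos(2*c/3)


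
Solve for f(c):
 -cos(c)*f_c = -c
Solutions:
 f(c) = C1 + Integral(c/cos(c), c)


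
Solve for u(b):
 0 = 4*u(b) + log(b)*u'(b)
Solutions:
 u(b) = C1*exp(-4*li(b))


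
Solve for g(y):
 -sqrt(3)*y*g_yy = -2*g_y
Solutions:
 g(y) = C1 + C2*y^(1 + 2*sqrt(3)/3)


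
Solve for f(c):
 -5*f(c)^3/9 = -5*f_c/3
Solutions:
 f(c) = -sqrt(6)*sqrt(-1/(C1 + c))/2
 f(c) = sqrt(6)*sqrt(-1/(C1 + c))/2


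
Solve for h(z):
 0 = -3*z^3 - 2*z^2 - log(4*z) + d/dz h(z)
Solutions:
 h(z) = C1 + 3*z^4/4 + 2*z^3/3 + z*log(z) - z + z*log(4)


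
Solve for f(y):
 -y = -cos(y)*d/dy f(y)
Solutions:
 f(y) = C1 + Integral(y/cos(y), y)


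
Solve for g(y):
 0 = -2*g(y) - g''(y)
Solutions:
 g(y) = C1*sin(sqrt(2)*y) + C2*cos(sqrt(2)*y)


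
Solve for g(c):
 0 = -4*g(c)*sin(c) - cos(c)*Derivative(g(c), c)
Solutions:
 g(c) = C1*cos(c)^4


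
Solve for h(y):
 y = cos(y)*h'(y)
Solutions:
 h(y) = C1 + Integral(y/cos(y), y)


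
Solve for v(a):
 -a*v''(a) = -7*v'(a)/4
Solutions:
 v(a) = C1 + C2*a^(11/4)


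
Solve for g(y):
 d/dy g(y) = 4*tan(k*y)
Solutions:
 g(y) = C1 + 4*Piecewise((-log(cos(k*y))/k, Ne(k, 0)), (0, True))


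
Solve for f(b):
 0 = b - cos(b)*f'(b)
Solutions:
 f(b) = C1 + Integral(b/cos(b), b)


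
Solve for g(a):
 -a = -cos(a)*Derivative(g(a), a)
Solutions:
 g(a) = C1 + Integral(a/cos(a), a)


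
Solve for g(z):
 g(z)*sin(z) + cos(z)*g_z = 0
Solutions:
 g(z) = C1*cos(z)


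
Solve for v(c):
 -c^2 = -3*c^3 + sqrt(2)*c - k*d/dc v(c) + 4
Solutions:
 v(c) = C1 - 3*c^4/(4*k) + c^3/(3*k) + sqrt(2)*c^2/(2*k) + 4*c/k


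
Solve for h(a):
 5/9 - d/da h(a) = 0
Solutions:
 h(a) = C1 + 5*a/9


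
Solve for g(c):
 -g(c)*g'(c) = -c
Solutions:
 g(c) = -sqrt(C1 + c^2)
 g(c) = sqrt(C1 + c^2)


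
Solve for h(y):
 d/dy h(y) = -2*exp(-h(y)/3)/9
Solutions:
 h(y) = 3*log(C1 - 2*y/27)


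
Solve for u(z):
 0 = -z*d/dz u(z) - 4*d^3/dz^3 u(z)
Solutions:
 u(z) = C1 + Integral(C2*airyai(-2^(1/3)*z/2) + C3*airybi(-2^(1/3)*z/2), z)


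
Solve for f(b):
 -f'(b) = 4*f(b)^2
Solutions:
 f(b) = 1/(C1 + 4*b)


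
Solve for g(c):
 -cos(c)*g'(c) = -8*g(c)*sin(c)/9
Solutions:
 g(c) = C1/cos(c)^(8/9)


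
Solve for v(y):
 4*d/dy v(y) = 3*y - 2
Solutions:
 v(y) = C1 + 3*y^2/8 - y/2


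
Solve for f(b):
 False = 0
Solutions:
 f(b) = C1 - 5*b*acos(-b/2)/7 + zoo*b - 5*sqrt(4 - b^2)/7


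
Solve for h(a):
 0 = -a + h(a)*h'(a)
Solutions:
 h(a) = -sqrt(C1 + a^2)
 h(a) = sqrt(C1 + a^2)


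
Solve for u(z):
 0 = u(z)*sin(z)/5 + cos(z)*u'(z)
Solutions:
 u(z) = C1*cos(z)^(1/5)


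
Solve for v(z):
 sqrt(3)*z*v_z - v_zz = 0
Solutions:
 v(z) = C1 + C2*erfi(sqrt(2)*3^(1/4)*z/2)


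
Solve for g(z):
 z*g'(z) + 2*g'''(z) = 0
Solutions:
 g(z) = C1 + Integral(C2*airyai(-2^(2/3)*z/2) + C3*airybi(-2^(2/3)*z/2), z)


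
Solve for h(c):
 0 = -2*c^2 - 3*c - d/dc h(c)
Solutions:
 h(c) = C1 - 2*c^3/3 - 3*c^2/2


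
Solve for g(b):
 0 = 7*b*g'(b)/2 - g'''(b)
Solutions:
 g(b) = C1 + Integral(C2*airyai(2^(2/3)*7^(1/3)*b/2) + C3*airybi(2^(2/3)*7^(1/3)*b/2), b)


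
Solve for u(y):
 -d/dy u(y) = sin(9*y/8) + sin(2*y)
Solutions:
 u(y) = C1 + 8*cos(9*y/8)/9 + cos(2*y)/2


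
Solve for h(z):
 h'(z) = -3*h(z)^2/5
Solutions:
 h(z) = 5/(C1 + 3*z)


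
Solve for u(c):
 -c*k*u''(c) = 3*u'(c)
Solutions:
 u(c) = C1 + c^(((re(k) - 3)*re(k) + im(k)^2)/(re(k)^2 + im(k)^2))*(C2*sin(3*log(c)*Abs(im(k))/(re(k)^2 + im(k)^2)) + C3*cos(3*log(c)*im(k)/(re(k)^2 + im(k)^2)))


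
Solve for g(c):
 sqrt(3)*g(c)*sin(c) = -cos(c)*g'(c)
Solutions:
 g(c) = C1*cos(c)^(sqrt(3))


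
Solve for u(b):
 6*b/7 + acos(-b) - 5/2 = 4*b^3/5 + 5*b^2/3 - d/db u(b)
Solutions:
 u(b) = C1 + b^4/5 + 5*b^3/9 - 3*b^2/7 - b*acos(-b) + 5*b/2 - sqrt(1 - b^2)


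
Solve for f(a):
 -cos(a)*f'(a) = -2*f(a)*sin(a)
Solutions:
 f(a) = C1/cos(a)^2


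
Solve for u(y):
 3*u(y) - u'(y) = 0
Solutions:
 u(y) = C1*exp(3*y)


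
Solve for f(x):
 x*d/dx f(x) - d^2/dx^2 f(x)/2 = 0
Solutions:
 f(x) = C1 + C2*erfi(x)


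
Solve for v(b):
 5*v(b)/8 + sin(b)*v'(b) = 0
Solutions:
 v(b) = C1*(cos(b) + 1)^(5/16)/(cos(b) - 1)^(5/16)


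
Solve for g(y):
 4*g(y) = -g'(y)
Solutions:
 g(y) = C1*exp(-4*y)


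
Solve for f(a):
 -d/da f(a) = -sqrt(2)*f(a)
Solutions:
 f(a) = C1*exp(sqrt(2)*a)


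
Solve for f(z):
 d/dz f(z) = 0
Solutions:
 f(z) = C1


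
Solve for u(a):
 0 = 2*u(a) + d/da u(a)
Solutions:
 u(a) = C1*exp(-2*a)


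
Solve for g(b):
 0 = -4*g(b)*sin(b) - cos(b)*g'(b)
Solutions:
 g(b) = C1*cos(b)^4


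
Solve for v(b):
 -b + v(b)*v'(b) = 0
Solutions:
 v(b) = -sqrt(C1 + b^2)
 v(b) = sqrt(C1 + b^2)


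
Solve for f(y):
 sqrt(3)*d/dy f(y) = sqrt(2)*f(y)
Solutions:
 f(y) = C1*exp(sqrt(6)*y/3)


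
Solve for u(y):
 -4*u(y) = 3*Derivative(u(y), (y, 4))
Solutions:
 u(y) = (C1*sin(3^(3/4)*y/3) + C2*cos(3^(3/4)*y/3))*exp(-3^(3/4)*y/3) + (C3*sin(3^(3/4)*y/3) + C4*cos(3^(3/4)*y/3))*exp(3^(3/4)*y/3)


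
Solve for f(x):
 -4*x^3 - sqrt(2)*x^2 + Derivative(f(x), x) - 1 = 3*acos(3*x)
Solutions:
 f(x) = C1 + x^4 + sqrt(2)*x^3/3 + 3*x*acos(3*x) + x - sqrt(1 - 9*x^2)


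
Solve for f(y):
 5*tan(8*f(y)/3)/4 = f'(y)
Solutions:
 f(y) = -3*asin(C1*exp(10*y/3))/8 + 3*pi/8
 f(y) = 3*asin(C1*exp(10*y/3))/8


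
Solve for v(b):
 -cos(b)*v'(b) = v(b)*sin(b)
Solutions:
 v(b) = C1*cos(b)


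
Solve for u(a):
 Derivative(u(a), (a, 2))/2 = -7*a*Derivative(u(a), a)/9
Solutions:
 u(a) = C1 + C2*erf(sqrt(7)*a/3)


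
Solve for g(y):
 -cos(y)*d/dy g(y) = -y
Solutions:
 g(y) = C1 + Integral(y/cos(y), y)


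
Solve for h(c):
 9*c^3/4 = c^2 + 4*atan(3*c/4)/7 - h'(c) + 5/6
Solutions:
 h(c) = C1 - 9*c^4/16 + c^3/3 + 4*c*atan(3*c/4)/7 + 5*c/6 - 8*log(9*c^2 + 16)/21


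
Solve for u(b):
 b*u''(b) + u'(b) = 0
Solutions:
 u(b) = C1 + C2*log(b)


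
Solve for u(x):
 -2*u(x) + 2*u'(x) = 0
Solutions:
 u(x) = C1*exp(x)


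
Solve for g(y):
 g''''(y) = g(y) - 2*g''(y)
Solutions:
 g(y) = C1*exp(-y*sqrt(-1 + sqrt(2))) + C2*exp(y*sqrt(-1 + sqrt(2))) + C3*sin(y*sqrt(1 + sqrt(2))) + C4*cos(y*sqrt(1 + sqrt(2)))


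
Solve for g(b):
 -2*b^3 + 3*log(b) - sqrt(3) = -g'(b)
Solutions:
 g(b) = C1 + b^4/2 - 3*b*log(b) + sqrt(3)*b + 3*b


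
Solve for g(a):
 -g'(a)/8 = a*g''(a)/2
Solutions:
 g(a) = C1 + C2*a^(3/4)


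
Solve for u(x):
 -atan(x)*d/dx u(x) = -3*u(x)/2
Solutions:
 u(x) = C1*exp(3*Integral(1/atan(x), x)/2)


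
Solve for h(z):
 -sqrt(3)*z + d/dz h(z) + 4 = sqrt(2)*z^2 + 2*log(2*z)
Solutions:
 h(z) = C1 + sqrt(2)*z^3/3 + sqrt(3)*z^2/2 + 2*z*log(z) - 6*z + z*log(4)


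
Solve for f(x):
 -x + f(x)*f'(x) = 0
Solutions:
 f(x) = -sqrt(C1 + x^2)
 f(x) = sqrt(C1 + x^2)


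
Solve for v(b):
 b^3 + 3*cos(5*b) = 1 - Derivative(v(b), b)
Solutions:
 v(b) = C1 - b^4/4 + b - 3*sin(5*b)/5


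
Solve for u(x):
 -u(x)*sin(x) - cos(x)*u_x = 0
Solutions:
 u(x) = C1*cos(x)


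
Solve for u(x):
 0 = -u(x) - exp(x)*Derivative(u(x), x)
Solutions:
 u(x) = C1*exp(exp(-x))


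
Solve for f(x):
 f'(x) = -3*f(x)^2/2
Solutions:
 f(x) = 2/(C1 + 3*x)


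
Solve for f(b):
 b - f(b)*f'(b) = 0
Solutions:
 f(b) = -sqrt(C1 + b^2)
 f(b) = sqrt(C1 + b^2)


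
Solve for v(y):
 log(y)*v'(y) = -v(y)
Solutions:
 v(y) = C1*exp(-li(y))


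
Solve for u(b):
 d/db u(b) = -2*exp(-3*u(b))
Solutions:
 u(b) = log(C1 - 6*b)/3
 u(b) = log((-3^(1/3) - 3^(5/6)*I)*(C1 - 2*b)^(1/3)/2)
 u(b) = log((-3^(1/3) + 3^(5/6)*I)*(C1 - 2*b)^(1/3)/2)


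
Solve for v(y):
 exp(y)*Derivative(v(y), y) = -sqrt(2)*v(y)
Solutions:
 v(y) = C1*exp(sqrt(2)*exp(-y))


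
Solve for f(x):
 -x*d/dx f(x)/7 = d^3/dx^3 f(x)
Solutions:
 f(x) = C1 + Integral(C2*airyai(-7^(2/3)*x/7) + C3*airybi(-7^(2/3)*x/7), x)


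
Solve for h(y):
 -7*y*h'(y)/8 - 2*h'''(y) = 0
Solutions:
 h(y) = C1 + Integral(C2*airyai(-2^(2/3)*7^(1/3)*y/4) + C3*airybi(-2^(2/3)*7^(1/3)*y/4), y)


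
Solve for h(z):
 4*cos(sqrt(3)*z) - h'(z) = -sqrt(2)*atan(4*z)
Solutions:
 h(z) = C1 + sqrt(2)*(z*atan(4*z) - log(16*z^2 + 1)/8) + 4*sqrt(3)*sin(sqrt(3)*z)/3


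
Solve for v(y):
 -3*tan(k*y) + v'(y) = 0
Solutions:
 v(y) = C1 + 3*Piecewise((-log(cos(k*y))/k, Ne(k, 0)), (0, True))


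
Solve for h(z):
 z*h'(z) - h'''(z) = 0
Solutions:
 h(z) = C1 + Integral(C2*airyai(z) + C3*airybi(z), z)


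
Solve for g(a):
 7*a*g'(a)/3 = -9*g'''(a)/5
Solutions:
 g(a) = C1 + Integral(C2*airyai(-35^(1/3)*a/3) + C3*airybi(-35^(1/3)*a/3), a)


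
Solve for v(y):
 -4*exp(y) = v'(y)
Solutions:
 v(y) = C1 - 4*exp(y)


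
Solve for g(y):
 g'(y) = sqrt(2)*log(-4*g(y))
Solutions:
 -sqrt(2)*Integral(1/(log(-_y) + 2*log(2)), (_y, g(y)))/2 = C1 - y


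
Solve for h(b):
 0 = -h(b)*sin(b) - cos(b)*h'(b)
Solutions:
 h(b) = C1*cos(b)


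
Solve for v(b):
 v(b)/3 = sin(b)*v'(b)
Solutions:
 v(b) = C1*(cos(b) - 1)^(1/6)/(cos(b) + 1)^(1/6)


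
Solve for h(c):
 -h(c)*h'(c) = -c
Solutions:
 h(c) = -sqrt(C1 + c^2)
 h(c) = sqrt(C1 + c^2)


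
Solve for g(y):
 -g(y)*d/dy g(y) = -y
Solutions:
 g(y) = -sqrt(C1 + y^2)
 g(y) = sqrt(C1 + y^2)


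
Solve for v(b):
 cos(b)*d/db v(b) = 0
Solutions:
 v(b) = C1


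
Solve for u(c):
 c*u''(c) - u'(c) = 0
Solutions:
 u(c) = C1 + C2*c^2


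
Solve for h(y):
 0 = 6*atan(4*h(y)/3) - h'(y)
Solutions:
 Integral(1/atan(4*_y/3), (_y, h(y))) = C1 + 6*y


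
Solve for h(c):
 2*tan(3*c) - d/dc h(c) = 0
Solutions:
 h(c) = C1 - 2*log(cos(3*c))/3


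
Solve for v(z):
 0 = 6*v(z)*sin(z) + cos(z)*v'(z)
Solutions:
 v(z) = C1*cos(z)^6


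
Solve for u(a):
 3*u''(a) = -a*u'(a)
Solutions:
 u(a) = C1 + C2*erf(sqrt(6)*a/6)


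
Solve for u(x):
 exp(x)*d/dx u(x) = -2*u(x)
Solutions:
 u(x) = C1*exp(2*exp(-x))


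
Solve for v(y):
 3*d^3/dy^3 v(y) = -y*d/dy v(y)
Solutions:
 v(y) = C1 + Integral(C2*airyai(-3^(2/3)*y/3) + C3*airybi(-3^(2/3)*y/3), y)


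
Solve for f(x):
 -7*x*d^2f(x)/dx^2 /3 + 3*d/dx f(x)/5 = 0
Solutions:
 f(x) = C1 + C2*x^(44/35)


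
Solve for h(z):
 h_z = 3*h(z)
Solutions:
 h(z) = C1*exp(3*z)


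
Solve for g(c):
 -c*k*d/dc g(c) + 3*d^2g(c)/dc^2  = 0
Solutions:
 g(c) = Piecewise((-sqrt(6)*sqrt(pi)*C1*erf(sqrt(6)*c*sqrt(-k)/6)/(2*sqrt(-k)) - C2, (k > 0) | (k < 0)), (-C1*c - C2, True))


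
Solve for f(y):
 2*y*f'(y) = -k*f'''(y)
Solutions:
 f(y) = C1 + Integral(C2*airyai(2^(1/3)*y*(-1/k)^(1/3)) + C3*airybi(2^(1/3)*y*(-1/k)^(1/3)), y)


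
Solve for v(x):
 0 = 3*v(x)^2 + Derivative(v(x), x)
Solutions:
 v(x) = 1/(C1 + 3*x)


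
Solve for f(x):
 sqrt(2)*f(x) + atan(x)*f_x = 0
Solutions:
 f(x) = C1*exp(-sqrt(2)*Integral(1/atan(x), x))


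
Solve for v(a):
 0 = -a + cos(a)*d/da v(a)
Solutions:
 v(a) = C1 + Integral(a/cos(a), a)


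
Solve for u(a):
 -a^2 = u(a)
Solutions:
 u(a) = -a^2


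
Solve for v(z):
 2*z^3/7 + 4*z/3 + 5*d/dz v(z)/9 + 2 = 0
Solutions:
 v(z) = C1 - 9*z^4/70 - 6*z^2/5 - 18*z/5


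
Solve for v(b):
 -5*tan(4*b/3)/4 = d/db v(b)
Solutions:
 v(b) = C1 + 15*log(cos(4*b/3))/16


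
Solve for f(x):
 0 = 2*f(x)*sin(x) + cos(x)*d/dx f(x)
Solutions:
 f(x) = C1*cos(x)^2


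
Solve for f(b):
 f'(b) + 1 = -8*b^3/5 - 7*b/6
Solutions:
 f(b) = C1 - 2*b^4/5 - 7*b^2/12 - b


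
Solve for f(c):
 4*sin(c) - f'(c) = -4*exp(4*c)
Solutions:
 f(c) = C1 + exp(4*c) - 4*cos(c)


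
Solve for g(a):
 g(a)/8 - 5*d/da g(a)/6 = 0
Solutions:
 g(a) = C1*exp(3*a/20)


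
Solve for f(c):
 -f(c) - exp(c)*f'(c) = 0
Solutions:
 f(c) = C1*exp(exp(-c))


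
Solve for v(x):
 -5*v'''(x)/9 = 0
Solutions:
 v(x) = C1 + C2*x + C3*x^2


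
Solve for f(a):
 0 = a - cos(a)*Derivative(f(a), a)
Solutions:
 f(a) = C1 + Integral(a/cos(a), a)


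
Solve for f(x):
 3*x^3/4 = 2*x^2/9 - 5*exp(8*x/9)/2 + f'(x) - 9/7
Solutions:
 f(x) = C1 + 3*x^4/16 - 2*x^3/27 + 9*x/7 + 45*exp(8*x/9)/16


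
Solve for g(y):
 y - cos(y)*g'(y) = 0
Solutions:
 g(y) = C1 + Integral(y/cos(y), y)


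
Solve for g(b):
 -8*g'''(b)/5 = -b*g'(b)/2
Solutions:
 g(b) = C1 + Integral(C2*airyai(2^(2/3)*5^(1/3)*b/4) + C3*airybi(2^(2/3)*5^(1/3)*b/4), b)


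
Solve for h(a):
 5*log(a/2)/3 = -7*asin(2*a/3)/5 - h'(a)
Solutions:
 h(a) = C1 - 5*a*log(a)/3 - 7*a*asin(2*a/3)/5 + 5*a*log(2)/3 + 5*a/3 - 7*sqrt(9 - 4*a^2)/10


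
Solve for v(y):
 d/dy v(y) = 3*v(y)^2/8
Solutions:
 v(y) = -8/(C1 + 3*y)


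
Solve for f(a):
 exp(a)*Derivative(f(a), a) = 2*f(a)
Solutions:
 f(a) = C1*exp(-2*exp(-a))


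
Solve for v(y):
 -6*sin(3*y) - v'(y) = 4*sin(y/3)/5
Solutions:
 v(y) = C1 + 12*cos(y/3)/5 + 2*cos(3*y)


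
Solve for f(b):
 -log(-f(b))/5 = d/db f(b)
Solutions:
 -li(-f(b)) = C1 - b/5


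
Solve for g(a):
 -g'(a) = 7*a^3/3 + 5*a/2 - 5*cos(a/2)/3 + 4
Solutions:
 g(a) = C1 - 7*a^4/12 - 5*a^2/4 - 4*a + 10*sin(a/2)/3


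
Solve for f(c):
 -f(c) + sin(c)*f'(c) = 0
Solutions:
 f(c) = C1*sqrt(cos(c) - 1)/sqrt(cos(c) + 1)


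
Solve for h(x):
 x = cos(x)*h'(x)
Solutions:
 h(x) = C1 + Integral(x/cos(x), x)


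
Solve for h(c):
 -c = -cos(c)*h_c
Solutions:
 h(c) = C1 + Integral(c/cos(c), c)


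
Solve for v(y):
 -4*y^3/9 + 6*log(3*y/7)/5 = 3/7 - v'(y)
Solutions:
 v(y) = C1 + y^4/9 - 6*y*log(y)/5 - 6*y*log(3)/5 + 57*y/35 + 6*y*log(7)/5


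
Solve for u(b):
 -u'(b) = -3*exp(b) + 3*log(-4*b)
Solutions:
 u(b) = C1 - 3*b*log(-b) + 3*b*(1 - 2*log(2)) + 3*exp(b)


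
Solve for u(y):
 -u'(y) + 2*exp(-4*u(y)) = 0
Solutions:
 u(y) = log(-I*(C1 + 8*y)^(1/4))
 u(y) = log(I*(C1 + 8*y)^(1/4))
 u(y) = log(-(C1 + 8*y)^(1/4))
 u(y) = log(C1 + 8*y)/4


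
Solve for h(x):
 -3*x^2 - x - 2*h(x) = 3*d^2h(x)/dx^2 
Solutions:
 h(x) = C1*sin(sqrt(6)*x/3) + C2*cos(sqrt(6)*x/3) - 3*x^2/2 - x/2 + 9/2


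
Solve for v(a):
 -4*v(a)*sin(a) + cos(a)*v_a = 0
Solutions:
 v(a) = C1/cos(a)^4


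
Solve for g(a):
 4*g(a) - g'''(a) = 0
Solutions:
 g(a) = C3*exp(2^(2/3)*a) + (C1*sin(2^(2/3)*sqrt(3)*a/2) + C2*cos(2^(2/3)*sqrt(3)*a/2))*exp(-2^(2/3)*a/2)


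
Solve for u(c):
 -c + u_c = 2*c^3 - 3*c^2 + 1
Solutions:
 u(c) = C1 + c^4/2 - c^3 + c^2/2 + c


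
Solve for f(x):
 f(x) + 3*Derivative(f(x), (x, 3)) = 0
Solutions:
 f(x) = C3*exp(-3^(2/3)*x/3) + (C1*sin(3^(1/6)*x/2) + C2*cos(3^(1/6)*x/2))*exp(3^(2/3)*x/6)


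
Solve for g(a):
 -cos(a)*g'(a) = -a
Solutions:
 g(a) = C1 + Integral(a/cos(a), a)


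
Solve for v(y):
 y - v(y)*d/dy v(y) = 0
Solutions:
 v(y) = -sqrt(C1 + y^2)
 v(y) = sqrt(C1 + y^2)


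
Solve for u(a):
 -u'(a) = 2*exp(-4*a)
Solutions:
 u(a) = C1 + exp(-4*a)/2


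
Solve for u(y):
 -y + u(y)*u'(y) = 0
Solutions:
 u(y) = -sqrt(C1 + y^2)
 u(y) = sqrt(C1 + y^2)


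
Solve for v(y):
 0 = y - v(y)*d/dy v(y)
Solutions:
 v(y) = -sqrt(C1 + y^2)
 v(y) = sqrt(C1 + y^2)


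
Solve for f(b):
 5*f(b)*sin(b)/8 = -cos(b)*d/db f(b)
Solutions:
 f(b) = C1*cos(b)^(5/8)


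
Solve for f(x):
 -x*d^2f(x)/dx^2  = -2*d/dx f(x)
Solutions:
 f(x) = C1 + C2*x^3


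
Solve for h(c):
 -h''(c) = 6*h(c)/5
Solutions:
 h(c) = C1*sin(sqrt(30)*c/5) + C2*cos(sqrt(30)*c/5)


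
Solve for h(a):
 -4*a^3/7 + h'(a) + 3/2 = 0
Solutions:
 h(a) = C1 + a^4/7 - 3*a/2


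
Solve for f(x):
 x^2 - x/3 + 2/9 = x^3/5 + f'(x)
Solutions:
 f(x) = C1 - x^4/20 + x^3/3 - x^2/6 + 2*x/9


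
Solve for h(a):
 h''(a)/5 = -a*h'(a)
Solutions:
 h(a) = C1 + C2*erf(sqrt(10)*a/2)


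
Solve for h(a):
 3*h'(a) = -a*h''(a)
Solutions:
 h(a) = C1 + C2/a^2


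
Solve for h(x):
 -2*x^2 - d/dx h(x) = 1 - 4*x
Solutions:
 h(x) = C1 - 2*x^3/3 + 2*x^2 - x


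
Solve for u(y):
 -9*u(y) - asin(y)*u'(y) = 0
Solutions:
 u(y) = C1*exp(-9*Integral(1/asin(y), y))


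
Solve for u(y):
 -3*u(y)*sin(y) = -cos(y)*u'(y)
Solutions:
 u(y) = C1/cos(y)^3


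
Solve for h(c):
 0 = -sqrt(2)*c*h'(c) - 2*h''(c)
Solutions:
 h(c) = C1 + C2*erf(2^(1/4)*c/2)


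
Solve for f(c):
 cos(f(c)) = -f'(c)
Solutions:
 f(c) = pi - asin((C1 + exp(2*c))/(C1 - exp(2*c)))
 f(c) = asin((C1 + exp(2*c))/(C1 - exp(2*c)))


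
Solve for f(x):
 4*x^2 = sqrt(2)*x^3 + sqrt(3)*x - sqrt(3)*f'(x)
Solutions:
 f(x) = C1 + sqrt(6)*x^4/12 - 4*sqrt(3)*x^3/9 + x^2/2


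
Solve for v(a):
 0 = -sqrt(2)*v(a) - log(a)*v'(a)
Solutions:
 v(a) = C1*exp(-sqrt(2)*li(a))


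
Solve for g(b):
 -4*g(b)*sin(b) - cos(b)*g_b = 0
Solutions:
 g(b) = C1*cos(b)^4


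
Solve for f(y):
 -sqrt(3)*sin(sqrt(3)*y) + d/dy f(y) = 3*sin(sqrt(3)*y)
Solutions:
 f(y) = C1 - sqrt(3)*cos(sqrt(3)*y) - cos(sqrt(3)*y)


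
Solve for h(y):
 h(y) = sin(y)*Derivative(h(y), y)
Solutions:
 h(y) = C1*sqrt(cos(y) - 1)/sqrt(cos(y) + 1)


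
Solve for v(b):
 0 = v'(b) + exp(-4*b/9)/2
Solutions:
 v(b) = C1 + 9*exp(-4*b/9)/8


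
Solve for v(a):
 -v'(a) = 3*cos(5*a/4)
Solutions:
 v(a) = C1 - 12*sin(5*a/4)/5


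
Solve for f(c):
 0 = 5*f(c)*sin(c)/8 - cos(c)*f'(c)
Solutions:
 f(c) = C1/cos(c)^(5/8)


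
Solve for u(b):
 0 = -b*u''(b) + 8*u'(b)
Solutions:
 u(b) = C1 + C2*b^9


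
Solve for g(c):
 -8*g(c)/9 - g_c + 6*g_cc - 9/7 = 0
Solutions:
 g(c) = C1*exp(c*(3 - sqrt(201))/36) + C2*exp(c*(3 + sqrt(201))/36) - 81/56


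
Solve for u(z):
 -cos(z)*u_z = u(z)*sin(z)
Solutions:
 u(z) = C1*cos(z)


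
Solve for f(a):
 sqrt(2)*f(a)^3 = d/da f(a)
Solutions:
 f(a) = -sqrt(2)*sqrt(-1/(C1 + sqrt(2)*a))/2
 f(a) = sqrt(2)*sqrt(-1/(C1 + sqrt(2)*a))/2


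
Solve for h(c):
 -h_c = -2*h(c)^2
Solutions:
 h(c) = -1/(C1 + 2*c)


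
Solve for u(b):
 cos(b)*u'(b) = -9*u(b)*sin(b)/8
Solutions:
 u(b) = C1*cos(b)^(9/8)


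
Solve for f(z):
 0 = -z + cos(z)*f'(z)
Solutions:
 f(z) = C1 + Integral(z/cos(z), z)


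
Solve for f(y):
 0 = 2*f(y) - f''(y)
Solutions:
 f(y) = C1*exp(-sqrt(2)*y) + C2*exp(sqrt(2)*y)


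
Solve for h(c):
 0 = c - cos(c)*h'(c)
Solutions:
 h(c) = C1 + Integral(c/cos(c), c)


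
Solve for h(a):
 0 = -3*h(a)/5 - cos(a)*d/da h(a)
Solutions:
 h(a) = C1*(sin(a) - 1)^(3/10)/(sin(a) + 1)^(3/10)


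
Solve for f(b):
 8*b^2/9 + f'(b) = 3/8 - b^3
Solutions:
 f(b) = C1 - b^4/4 - 8*b^3/27 + 3*b/8


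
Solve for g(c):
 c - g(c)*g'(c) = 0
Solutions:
 g(c) = -sqrt(C1 + c^2)
 g(c) = sqrt(C1 + c^2)


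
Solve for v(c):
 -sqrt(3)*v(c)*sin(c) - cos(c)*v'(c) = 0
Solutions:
 v(c) = C1*cos(c)^(sqrt(3))


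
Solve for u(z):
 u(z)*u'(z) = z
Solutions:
 u(z) = -sqrt(C1 + z^2)
 u(z) = sqrt(C1 + z^2)


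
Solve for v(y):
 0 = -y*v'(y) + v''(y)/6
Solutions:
 v(y) = C1 + C2*erfi(sqrt(3)*y)


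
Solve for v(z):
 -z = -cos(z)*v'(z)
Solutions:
 v(z) = C1 + Integral(z/cos(z), z)


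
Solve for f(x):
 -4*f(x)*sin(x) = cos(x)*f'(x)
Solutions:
 f(x) = C1*cos(x)^4


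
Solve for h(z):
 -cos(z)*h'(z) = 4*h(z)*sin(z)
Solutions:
 h(z) = C1*cos(z)^4


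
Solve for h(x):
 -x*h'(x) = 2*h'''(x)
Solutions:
 h(x) = C1 + Integral(C2*airyai(-2^(2/3)*x/2) + C3*airybi(-2^(2/3)*x/2), x)


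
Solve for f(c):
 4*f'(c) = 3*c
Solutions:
 f(c) = C1 + 3*c^2/8


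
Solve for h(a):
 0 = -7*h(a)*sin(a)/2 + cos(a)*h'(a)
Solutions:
 h(a) = C1/cos(a)^(7/2)


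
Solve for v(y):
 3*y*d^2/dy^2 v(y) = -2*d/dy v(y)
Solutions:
 v(y) = C1 + C2*y^(1/3)


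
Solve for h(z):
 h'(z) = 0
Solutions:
 h(z) = C1


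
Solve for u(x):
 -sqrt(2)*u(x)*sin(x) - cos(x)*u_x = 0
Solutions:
 u(x) = C1*cos(x)^(sqrt(2))


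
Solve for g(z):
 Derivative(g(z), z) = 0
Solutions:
 g(z) = C1


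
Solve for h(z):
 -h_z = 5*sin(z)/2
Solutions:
 h(z) = C1 + 5*cos(z)/2


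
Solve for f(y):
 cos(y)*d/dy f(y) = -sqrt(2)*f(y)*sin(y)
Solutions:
 f(y) = C1*cos(y)^(sqrt(2))


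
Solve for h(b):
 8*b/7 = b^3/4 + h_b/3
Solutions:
 h(b) = C1 - 3*b^4/16 + 12*b^2/7


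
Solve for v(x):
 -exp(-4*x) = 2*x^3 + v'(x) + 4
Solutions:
 v(x) = C1 - x^4/2 - 4*x + exp(-4*x)/4


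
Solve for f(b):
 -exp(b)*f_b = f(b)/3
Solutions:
 f(b) = C1*exp(exp(-b)/3)


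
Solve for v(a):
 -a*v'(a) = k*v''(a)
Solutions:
 v(a) = C1 + C2*sqrt(k)*erf(sqrt(2)*a*sqrt(1/k)/2)


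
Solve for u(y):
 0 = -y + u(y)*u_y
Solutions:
 u(y) = -sqrt(C1 + y^2)
 u(y) = sqrt(C1 + y^2)


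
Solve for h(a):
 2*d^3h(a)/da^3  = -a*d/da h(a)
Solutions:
 h(a) = C1 + Integral(C2*airyai(-2^(2/3)*a/2) + C3*airybi(-2^(2/3)*a/2), a)


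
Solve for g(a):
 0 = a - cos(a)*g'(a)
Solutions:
 g(a) = C1 + Integral(a/cos(a), a)


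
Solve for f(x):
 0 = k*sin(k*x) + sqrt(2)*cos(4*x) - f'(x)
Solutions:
 f(x) = C1 + sqrt(2)*sin(4*x)/4 - cos(k*x)


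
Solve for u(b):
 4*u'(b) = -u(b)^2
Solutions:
 u(b) = 4/(C1 + b)


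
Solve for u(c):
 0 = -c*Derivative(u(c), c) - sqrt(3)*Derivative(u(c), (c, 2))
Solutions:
 u(c) = C1 + C2*erf(sqrt(2)*3^(3/4)*c/6)


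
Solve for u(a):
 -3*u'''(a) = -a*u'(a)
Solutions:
 u(a) = C1 + Integral(C2*airyai(3^(2/3)*a/3) + C3*airybi(3^(2/3)*a/3), a)


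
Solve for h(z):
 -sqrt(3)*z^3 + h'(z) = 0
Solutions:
 h(z) = C1 + sqrt(3)*z^4/4


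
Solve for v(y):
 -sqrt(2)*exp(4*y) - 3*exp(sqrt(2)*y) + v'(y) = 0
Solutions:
 v(y) = C1 + sqrt(2)*exp(4*y)/4 + 3*sqrt(2)*exp(sqrt(2)*y)/2


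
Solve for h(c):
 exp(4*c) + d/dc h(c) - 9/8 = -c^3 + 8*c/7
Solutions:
 h(c) = C1 - c^4/4 + 4*c^2/7 + 9*c/8 - exp(4*c)/4


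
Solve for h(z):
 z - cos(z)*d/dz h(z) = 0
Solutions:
 h(z) = C1 + Integral(z/cos(z), z)


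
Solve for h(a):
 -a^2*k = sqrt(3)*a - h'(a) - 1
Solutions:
 h(a) = C1 + a^3*k/3 + sqrt(3)*a^2/2 - a


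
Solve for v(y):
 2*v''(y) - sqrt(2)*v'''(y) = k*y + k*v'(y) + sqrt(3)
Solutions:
 v(y) = C1 + C2*exp(sqrt(2)*y*(1 - sqrt(-sqrt(2)*k + 1))/2) + C3*exp(sqrt(2)*y*(sqrt(-sqrt(2)*k + 1) + 1)/2) - y^2/2 - 2*y/k - sqrt(3)*y/k


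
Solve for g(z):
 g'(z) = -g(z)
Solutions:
 g(z) = C1*exp(-z)


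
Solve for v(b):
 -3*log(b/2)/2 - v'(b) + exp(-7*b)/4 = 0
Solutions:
 v(b) = C1 - 3*b*log(b)/2 + 3*b*(log(2) + 1)/2 - exp(-7*b)/28


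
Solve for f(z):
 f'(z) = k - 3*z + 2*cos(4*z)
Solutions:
 f(z) = C1 + k*z - 3*z^2/2 + sin(4*z)/2


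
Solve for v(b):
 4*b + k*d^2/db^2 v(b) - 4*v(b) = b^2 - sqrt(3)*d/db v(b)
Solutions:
 v(b) = C1*exp(b*(sqrt(16*k + 3) - sqrt(3))/(2*k)) + C2*exp(-b*(sqrt(16*k + 3) + sqrt(3))/(2*k)) - b^2/4 - sqrt(3)*b/8 + b - k/8 - 3/32 + sqrt(3)/4


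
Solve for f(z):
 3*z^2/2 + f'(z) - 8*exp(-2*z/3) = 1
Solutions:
 f(z) = C1 - z^3/2 + z - 12*exp(-2*z/3)


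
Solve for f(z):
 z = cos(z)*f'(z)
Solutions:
 f(z) = C1 + Integral(z/cos(z), z)


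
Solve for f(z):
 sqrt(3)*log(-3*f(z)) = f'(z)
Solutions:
 -sqrt(3)*Integral(1/(log(-_y) + log(3)), (_y, f(z)))/3 = C1 - z


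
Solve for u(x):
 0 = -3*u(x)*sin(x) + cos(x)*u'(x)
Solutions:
 u(x) = C1/cos(x)^3


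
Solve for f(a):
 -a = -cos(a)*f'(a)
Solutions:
 f(a) = C1 + Integral(a/cos(a), a)


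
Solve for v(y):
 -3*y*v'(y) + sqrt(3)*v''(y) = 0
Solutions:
 v(y) = C1 + C2*erfi(sqrt(2)*3^(1/4)*y/2)


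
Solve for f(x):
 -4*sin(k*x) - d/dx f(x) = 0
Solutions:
 f(x) = C1 + 4*cos(k*x)/k


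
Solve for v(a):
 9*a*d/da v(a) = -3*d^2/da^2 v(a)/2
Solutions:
 v(a) = C1 + C2*erf(sqrt(3)*a)


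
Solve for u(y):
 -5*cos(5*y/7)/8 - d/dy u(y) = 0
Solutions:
 u(y) = C1 - 7*sin(5*y/7)/8


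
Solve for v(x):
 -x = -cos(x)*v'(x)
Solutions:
 v(x) = C1 + Integral(x/cos(x), x)


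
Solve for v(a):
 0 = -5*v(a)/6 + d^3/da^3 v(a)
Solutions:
 v(a) = C3*exp(5^(1/3)*6^(2/3)*a/6) + (C1*sin(2^(2/3)*3^(1/6)*5^(1/3)*a/4) + C2*cos(2^(2/3)*3^(1/6)*5^(1/3)*a/4))*exp(-5^(1/3)*6^(2/3)*a/12)


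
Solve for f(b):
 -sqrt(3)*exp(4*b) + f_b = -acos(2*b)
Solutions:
 f(b) = C1 - b*acos(2*b) + sqrt(1 - 4*b^2)/2 + sqrt(3)*exp(4*b)/4


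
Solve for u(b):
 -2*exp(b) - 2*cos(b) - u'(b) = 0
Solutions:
 u(b) = C1 - 2*exp(b) - 2*sin(b)


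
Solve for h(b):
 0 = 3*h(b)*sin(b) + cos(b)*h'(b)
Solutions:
 h(b) = C1*cos(b)^3


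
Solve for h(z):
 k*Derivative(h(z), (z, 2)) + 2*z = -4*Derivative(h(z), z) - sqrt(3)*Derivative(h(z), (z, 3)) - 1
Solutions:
 h(z) = C1 + C2*exp(sqrt(3)*z*(-k + sqrt(k^2 - 16*sqrt(3)))/6) + C3*exp(-sqrt(3)*z*(k + sqrt(k^2 - 16*sqrt(3)))/6) + k*z/8 - z^2/4 - z/4


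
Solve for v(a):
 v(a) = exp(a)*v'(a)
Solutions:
 v(a) = C1*exp(-exp(-a))


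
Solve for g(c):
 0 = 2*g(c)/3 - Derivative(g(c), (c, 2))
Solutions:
 g(c) = C1*exp(-sqrt(6)*c/3) + C2*exp(sqrt(6)*c/3)


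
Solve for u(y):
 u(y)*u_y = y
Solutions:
 u(y) = -sqrt(C1 + y^2)
 u(y) = sqrt(C1 + y^2)


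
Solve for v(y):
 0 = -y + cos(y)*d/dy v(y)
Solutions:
 v(y) = C1 + Integral(y/cos(y), y)


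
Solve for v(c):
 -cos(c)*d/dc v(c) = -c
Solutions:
 v(c) = C1 + Integral(c/cos(c), c)


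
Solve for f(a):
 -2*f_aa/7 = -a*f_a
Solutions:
 f(a) = C1 + C2*erfi(sqrt(7)*a/2)


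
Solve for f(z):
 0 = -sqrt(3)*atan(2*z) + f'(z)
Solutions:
 f(z) = C1 + sqrt(3)*(z*atan(2*z) - log(4*z^2 + 1)/4)


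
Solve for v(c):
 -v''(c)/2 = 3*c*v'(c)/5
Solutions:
 v(c) = C1 + C2*erf(sqrt(15)*c/5)


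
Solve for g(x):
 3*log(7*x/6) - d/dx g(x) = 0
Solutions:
 g(x) = C1 + 3*x*log(x) - 3*x + x*log(343/216)


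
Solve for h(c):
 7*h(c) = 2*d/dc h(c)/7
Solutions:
 h(c) = C1*exp(49*c/2)


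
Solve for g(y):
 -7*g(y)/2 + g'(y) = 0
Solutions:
 g(y) = C1*exp(7*y/2)


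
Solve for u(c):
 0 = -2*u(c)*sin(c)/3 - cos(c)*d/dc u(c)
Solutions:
 u(c) = C1*cos(c)^(2/3)


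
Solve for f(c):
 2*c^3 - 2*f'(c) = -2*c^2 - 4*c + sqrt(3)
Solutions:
 f(c) = C1 + c^4/4 + c^3/3 + c^2 - sqrt(3)*c/2


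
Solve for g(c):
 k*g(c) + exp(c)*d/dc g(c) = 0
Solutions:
 g(c) = C1*exp(k*exp(-c))


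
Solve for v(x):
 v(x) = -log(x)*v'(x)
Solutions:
 v(x) = C1*exp(-li(x))


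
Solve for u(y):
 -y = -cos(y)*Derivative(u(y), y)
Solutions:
 u(y) = C1 + Integral(y/cos(y), y)


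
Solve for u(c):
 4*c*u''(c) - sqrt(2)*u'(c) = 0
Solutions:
 u(c) = C1 + C2*c^(sqrt(2)/4 + 1)


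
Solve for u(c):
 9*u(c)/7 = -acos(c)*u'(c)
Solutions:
 u(c) = C1*exp(-9*Integral(1/acos(c), c)/7)


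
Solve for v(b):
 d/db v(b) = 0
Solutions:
 v(b) = C1


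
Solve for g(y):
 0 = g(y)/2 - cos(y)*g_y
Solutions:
 g(y) = C1*(sin(y) + 1)^(1/4)/(sin(y) - 1)^(1/4)


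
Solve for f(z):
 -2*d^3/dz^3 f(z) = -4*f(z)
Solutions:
 f(z) = C3*exp(2^(1/3)*z) + (C1*sin(2^(1/3)*sqrt(3)*z/2) + C2*cos(2^(1/3)*sqrt(3)*z/2))*exp(-2^(1/3)*z/2)


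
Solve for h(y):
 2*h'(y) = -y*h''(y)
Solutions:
 h(y) = C1 + C2/y


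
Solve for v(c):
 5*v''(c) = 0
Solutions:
 v(c) = C1 + C2*c


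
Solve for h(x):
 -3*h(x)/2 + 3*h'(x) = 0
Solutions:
 h(x) = C1*exp(x/2)


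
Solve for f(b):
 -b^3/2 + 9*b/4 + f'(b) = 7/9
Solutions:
 f(b) = C1 + b^4/8 - 9*b^2/8 + 7*b/9


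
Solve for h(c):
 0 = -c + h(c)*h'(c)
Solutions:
 h(c) = -sqrt(C1 + c^2)
 h(c) = sqrt(C1 + c^2)


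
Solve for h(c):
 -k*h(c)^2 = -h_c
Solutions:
 h(c) = -1/(C1 + c*k)


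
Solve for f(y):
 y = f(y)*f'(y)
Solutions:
 f(y) = -sqrt(C1 + y^2)
 f(y) = sqrt(C1 + y^2)


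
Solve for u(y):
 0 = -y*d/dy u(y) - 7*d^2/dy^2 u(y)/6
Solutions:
 u(y) = C1 + C2*erf(sqrt(21)*y/7)


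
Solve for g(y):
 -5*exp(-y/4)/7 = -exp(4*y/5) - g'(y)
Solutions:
 g(y) = C1 - 5*exp(4*y/5)/4 - 20*exp(-y/4)/7


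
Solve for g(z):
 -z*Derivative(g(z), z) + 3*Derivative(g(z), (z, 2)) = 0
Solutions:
 g(z) = C1 + C2*erfi(sqrt(6)*z/6)


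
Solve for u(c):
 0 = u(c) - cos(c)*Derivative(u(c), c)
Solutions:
 u(c) = C1*sqrt(sin(c) + 1)/sqrt(sin(c) - 1)


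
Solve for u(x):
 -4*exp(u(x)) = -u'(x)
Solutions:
 u(x) = log(-1/(C1 + 4*x))


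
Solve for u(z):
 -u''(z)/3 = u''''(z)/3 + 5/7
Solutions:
 u(z) = C1 + C2*z + C3*sin(z) + C4*cos(z) - 15*z^2/14


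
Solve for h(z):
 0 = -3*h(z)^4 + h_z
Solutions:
 h(z) = (-1/(C1 + 9*z))^(1/3)
 h(z) = (-1/(C1 + 3*z))^(1/3)*(-3^(2/3) - 3*3^(1/6)*I)/6
 h(z) = (-1/(C1 + 3*z))^(1/3)*(-3^(2/3) + 3*3^(1/6)*I)/6


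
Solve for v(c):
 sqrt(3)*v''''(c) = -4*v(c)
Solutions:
 v(c) = (C1*sin(3^(7/8)*c/3) + C2*cos(3^(7/8)*c/3))*exp(-3^(7/8)*c/3) + (C3*sin(3^(7/8)*c/3) + C4*cos(3^(7/8)*c/3))*exp(3^(7/8)*c/3)


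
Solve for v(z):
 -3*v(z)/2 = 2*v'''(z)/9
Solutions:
 v(z) = C3*exp(-3*2^(1/3)*z/2) + (C1*sin(3*2^(1/3)*sqrt(3)*z/4) + C2*cos(3*2^(1/3)*sqrt(3)*z/4))*exp(3*2^(1/3)*z/4)


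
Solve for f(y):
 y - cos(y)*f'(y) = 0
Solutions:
 f(y) = C1 + Integral(y/cos(y), y)


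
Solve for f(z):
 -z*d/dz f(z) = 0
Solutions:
 f(z) = C1


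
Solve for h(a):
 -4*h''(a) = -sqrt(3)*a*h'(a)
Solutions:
 h(a) = C1 + C2*erfi(sqrt(2)*3^(1/4)*a/4)


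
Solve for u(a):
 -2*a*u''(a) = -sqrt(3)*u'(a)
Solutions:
 u(a) = C1 + C2*a^(sqrt(3)/2 + 1)


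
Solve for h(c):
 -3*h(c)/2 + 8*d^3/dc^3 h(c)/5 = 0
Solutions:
 h(c) = C3*exp(15^(1/3)*2^(2/3)*c/4) + (C1*sin(2^(2/3)*3^(5/6)*5^(1/3)*c/8) + C2*cos(2^(2/3)*3^(5/6)*5^(1/3)*c/8))*exp(-15^(1/3)*2^(2/3)*c/8)


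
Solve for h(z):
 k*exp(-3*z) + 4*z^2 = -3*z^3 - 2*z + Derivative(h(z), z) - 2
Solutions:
 h(z) = C1 - k*exp(-3*z)/3 + 3*z^4/4 + 4*z^3/3 + z^2 + 2*z


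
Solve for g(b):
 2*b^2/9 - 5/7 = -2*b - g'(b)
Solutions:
 g(b) = C1 - 2*b^3/27 - b^2 + 5*b/7


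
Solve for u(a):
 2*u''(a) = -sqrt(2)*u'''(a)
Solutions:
 u(a) = C1 + C2*a + C3*exp(-sqrt(2)*a)


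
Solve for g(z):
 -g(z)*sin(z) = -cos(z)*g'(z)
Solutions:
 g(z) = C1/cos(z)


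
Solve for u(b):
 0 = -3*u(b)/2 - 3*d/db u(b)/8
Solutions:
 u(b) = C1*exp(-4*b)


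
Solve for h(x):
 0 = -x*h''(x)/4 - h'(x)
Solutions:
 h(x) = C1 + C2/x^3


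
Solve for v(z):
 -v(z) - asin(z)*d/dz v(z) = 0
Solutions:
 v(z) = C1*exp(-Integral(1/asin(z), z))


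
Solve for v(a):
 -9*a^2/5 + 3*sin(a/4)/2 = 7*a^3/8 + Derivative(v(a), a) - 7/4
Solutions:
 v(a) = C1 - 7*a^4/32 - 3*a^3/5 + 7*a/4 - 6*cos(a/4)


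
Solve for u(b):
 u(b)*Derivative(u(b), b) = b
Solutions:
 u(b) = -sqrt(C1 + b^2)
 u(b) = sqrt(C1 + b^2)


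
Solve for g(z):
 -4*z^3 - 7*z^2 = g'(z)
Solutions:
 g(z) = C1 - z^4 - 7*z^3/3


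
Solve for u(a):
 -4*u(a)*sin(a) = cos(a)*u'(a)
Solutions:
 u(a) = C1*cos(a)^4


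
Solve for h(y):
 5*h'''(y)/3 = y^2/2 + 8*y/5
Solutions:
 h(y) = C1 + C2*y + C3*y^2 + y^5/200 + y^4/25


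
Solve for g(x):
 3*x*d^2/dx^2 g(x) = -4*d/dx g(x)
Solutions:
 g(x) = C1 + C2/x^(1/3)


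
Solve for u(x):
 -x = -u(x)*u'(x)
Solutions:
 u(x) = -sqrt(C1 + x^2)
 u(x) = sqrt(C1 + x^2)


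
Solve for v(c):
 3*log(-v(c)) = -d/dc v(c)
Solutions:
 -li(-v(c)) = C1 - 3*c


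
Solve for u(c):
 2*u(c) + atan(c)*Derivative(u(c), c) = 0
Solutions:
 u(c) = C1*exp(-2*Integral(1/atan(c), c))


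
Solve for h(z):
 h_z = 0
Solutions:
 h(z) = C1


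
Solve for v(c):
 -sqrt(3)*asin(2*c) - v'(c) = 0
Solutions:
 v(c) = C1 - sqrt(3)*(c*asin(2*c) + sqrt(1 - 4*c^2)/2)


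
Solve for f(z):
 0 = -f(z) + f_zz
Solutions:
 f(z) = C1*exp(-z) + C2*exp(z)


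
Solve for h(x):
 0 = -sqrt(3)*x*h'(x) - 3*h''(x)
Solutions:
 h(x) = C1 + C2*erf(sqrt(2)*3^(3/4)*x/6)


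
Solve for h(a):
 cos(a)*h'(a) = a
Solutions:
 h(a) = C1 + Integral(a/cos(a), a)


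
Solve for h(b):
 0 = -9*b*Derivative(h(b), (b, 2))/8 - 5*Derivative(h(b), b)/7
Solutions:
 h(b) = C1 + C2*b^(23/63)


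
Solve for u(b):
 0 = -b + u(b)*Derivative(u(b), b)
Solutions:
 u(b) = -sqrt(C1 + b^2)
 u(b) = sqrt(C1 + b^2)


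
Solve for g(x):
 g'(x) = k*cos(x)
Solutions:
 g(x) = C1 + k*sin(x)


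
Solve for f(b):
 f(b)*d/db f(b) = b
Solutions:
 f(b) = -sqrt(C1 + b^2)
 f(b) = sqrt(C1 + b^2)


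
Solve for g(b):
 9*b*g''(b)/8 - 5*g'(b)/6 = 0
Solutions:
 g(b) = C1 + C2*b^(47/27)


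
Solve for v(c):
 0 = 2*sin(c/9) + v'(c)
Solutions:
 v(c) = C1 + 18*cos(c/9)


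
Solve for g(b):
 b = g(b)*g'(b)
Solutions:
 g(b) = -sqrt(C1 + b^2)
 g(b) = sqrt(C1 + b^2)


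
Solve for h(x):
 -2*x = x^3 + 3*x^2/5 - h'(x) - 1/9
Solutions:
 h(x) = C1 + x^4/4 + x^3/5 + x^2 - x/9


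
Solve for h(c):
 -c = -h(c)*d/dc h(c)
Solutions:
 h(c) = -sqrt(C1 + c^2)
 h(c) = sqrt(C1 + c^2)


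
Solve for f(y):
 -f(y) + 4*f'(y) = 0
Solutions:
 f(y) = C1*exp(y/4)


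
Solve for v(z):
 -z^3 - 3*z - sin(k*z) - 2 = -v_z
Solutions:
 v(z) = C1 + z^4/4 + 3*z^2/2 + 2*z - cos(k*z)/k


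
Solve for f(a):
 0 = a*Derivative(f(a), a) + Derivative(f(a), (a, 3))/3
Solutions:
 f(a) = C1 + Integral(C2*airyai(-3^(1/3)*a) + C3*airybi(-3^(1/3)*a), a)


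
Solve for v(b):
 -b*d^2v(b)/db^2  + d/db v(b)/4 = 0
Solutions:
 v(b) = C1 + C2*b^(5/4)


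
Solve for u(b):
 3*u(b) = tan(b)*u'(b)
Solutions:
 u(b) = C1*sin(b)^3


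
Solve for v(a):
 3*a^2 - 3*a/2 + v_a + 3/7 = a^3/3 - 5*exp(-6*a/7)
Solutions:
 v(a) = C1 + a^4/12 - a^3 + 3*a^2/4 - 3*a/7 + 35*exp(-6*a/7)/6


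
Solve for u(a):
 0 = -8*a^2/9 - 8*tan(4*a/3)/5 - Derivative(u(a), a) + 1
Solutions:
 u(a) = C1 - 8*a^3/27 + a + 6*log(cos(4*a/3))/5


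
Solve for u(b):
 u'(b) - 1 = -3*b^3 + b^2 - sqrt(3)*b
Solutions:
 u(b) = C1 - 3*b^4/4 + b^3/3 - sqrt(3)*b^2/2 + b


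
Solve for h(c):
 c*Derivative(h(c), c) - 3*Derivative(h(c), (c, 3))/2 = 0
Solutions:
 h(c) = C1 + Integral(C2*airyai(2^(1/3)*3^(2/3)*c/3) + C3*airybi(2^(1/3)*3^(2/3)*c/3), c)


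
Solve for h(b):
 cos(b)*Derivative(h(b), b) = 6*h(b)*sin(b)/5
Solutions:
 h(b) = C1/cos(b)^(6/5)


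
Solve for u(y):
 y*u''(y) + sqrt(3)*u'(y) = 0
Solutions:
 u(y) = C1 + C2*y^(1 - sqrt(3))


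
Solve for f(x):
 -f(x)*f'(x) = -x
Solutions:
 f(x) = -sqrt(C1 + x^2)
 f(x) = sqrt(C1 + x^2)


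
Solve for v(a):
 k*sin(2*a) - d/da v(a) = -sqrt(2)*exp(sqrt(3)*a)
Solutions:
 v(a) = C1 - k*cos(2*a)/2 + sqrt(6)*exp(sqrt(3)*a)/3


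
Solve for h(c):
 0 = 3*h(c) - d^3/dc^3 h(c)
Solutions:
 h(c) = C3*exp(3^(1/3)*c) + (C1*sin(3^(5/6)*c/2) + C2*cos(3^(5/6)*c/2))*exp(-3^(1/3)*c/2)


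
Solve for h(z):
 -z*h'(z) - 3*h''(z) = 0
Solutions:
 h(z) = C1 + C2*erf(sqrt(6)*z/6)


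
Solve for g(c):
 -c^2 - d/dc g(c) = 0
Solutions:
 g(c) = C1 - c^3/3


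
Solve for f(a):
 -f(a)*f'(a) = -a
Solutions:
 f(a) = -sqrt(C1 + a^2)
 f(a) = sqrt(C1 + a^2)
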